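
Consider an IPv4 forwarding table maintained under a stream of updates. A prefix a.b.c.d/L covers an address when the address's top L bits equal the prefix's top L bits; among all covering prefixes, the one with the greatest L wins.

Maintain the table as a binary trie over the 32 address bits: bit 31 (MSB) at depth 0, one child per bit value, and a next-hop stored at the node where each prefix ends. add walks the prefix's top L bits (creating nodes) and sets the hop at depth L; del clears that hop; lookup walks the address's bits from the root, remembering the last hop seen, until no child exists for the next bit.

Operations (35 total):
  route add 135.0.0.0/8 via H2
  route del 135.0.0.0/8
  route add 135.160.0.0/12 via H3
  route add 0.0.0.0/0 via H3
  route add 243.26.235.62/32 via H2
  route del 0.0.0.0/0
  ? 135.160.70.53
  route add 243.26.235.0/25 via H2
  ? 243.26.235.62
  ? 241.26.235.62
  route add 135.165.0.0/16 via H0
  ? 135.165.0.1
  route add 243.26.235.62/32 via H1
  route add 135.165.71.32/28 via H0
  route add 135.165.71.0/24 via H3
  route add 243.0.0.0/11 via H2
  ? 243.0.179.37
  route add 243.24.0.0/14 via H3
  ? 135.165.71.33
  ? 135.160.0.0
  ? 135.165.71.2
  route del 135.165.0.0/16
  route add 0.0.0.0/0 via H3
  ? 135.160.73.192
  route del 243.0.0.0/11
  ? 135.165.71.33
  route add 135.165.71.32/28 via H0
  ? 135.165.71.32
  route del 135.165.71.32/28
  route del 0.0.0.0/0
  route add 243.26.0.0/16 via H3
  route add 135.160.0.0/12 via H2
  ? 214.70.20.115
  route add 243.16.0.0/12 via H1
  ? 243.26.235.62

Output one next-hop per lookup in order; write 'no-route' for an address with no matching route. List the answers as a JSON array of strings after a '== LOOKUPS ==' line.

Apply in order:
  + 135.0.0.0/8 (H2) depth=8
  del 135.0.0.0/8 (clear depth 8)
  + 135.160.0.0/12 (H3) depth=12
  + 0.0.0.0/0 (H3) depth=0
  + 243.26.235.62/32 (H2) depth=32
  del 0.0.0.0/0 (clear depth 0)
  ? 135.160.70.53  path d0:-→d1:-→d2:-→d3:-→d4:-→d5:-→d6:-→d7:-→d8:-→d9:-→d10:-→d11:-→d12:H3  best=H3
  + 243.26.235.0/25 (H2) depth=25
  ? 243.26.235.62  path d0:-→d1:-→d2:-→d3:-→d4:-→d5:-→d6:-→d7:-→d8:-→d9:-→d10:-→d11:-→d12:-→d13:-→d14:-→d15:-→d16:-→d17:-→d18:-→d19:-→d20:-→d21:-→d22:-→d23:-→d24:-→d25:H2→d26:-→d27:-→d28:-→d29:-→d30:-→d31:-→d32:H2  best=H2
  ? 241.26.235.62  path d0:-→d1:-→d2:-→d3:-→d4:-→d5:-→d6:-  best=no-route
  + 135.165.0.0/16 (H0) depth=16
  ? 135.165.0.1  path d0:-→d1:-→d2:-→d3:-→d4:-→d5:-→d6:-→d7:-→d8:-→d9:-→d10:-→d11:-→d12:H3→d13:-→d14:-→d15:-→d16:H0  best=H0
  + 243.26.235.62/32 (H1) depth=32
  + 135.165.71.32/28 (H0) depth=28
  + 135.165.71.0/24 (H3) depth=24
  + 243.0.0.0/11 (H2) depth=11
  ? 243.0.179.37  path d0:-→d1:-→d2:-→d3:-→d4:-→d5:-→d6:-→d7:-→d8:-→d9:-→d10:-→d11:H2  best=H2
  + 243.24.0.0/14 (H3) depth=14
  ? 135.165.71.33  path d0:-→d1:-→d2:-→d3:-→d4:-→d5:-→d6:-→d7:-→d8:-→d9:-→d10:-→d11:-→d12:H3→d13:-→d14:-→d15:-→d16:H0→d17:-→d18:-→d19:-→d20:-→d21:-→d22:-→d23:-→d24:H3→d25:-→d26:-→d27:-→d28:H0  best=H0
  ? 135.160.0.0  path d0:-→d1:-→d2:-→d3:-→d4:-→d5:-→d6:-→d7:-→d8:-→d9:-→d10:-→d11:-→d12:H3→d13:-  best=H3
  ? 135.165.71.2  path d0:-→d1:-→d2:-→d3:-→d4:-→d5:-→d6:-→d7:-→d8:-→d9:-→d10:-→d11:-→d12:H3→d13:-→d14:-→d15:-→d16:H0→d17:-→d18:-→d19:-→d20:-→d21:-→d22:-→d23:-→d24:H3→d25:-→d26:-  best=H3
  del 135.165.0.0/16 (clear depth 16)
  + 0.0.0.0/0 (H3) depth=0
  ? 135.160.73.192  path d0:H3→d1:-→d2:-→d3:-→d4:-→d5:-→d6:-→d7:-→d8:-→d9:-→d10:-→d11:-→d12:H3→d13:-  best=H3
  del 243.0.0.0/11 (clear depth 11)
  ? 135.165.71.33  path d0:H3→d1:-→d2:-→d3:-→d4:-→d5:-→d6:-→d7:-→d8:-→d9:-→d10:-→d11:-→d12:H3→d13:-→d14:-→d15:-→d16:-→d17:-→d18:-→d19:-→d20:-→d21:-→d22:-→d23:-→d24:H3→d25:-→d26:-→d27:-→d28:H0  best=H0
  + 135.165.71.32/28 (H0) depth=28
  ? 135.165.71.32  path d0:H3→d1:-→d2:-→d3:-→d4:-→d5:-→d6:-→d7:-→d8:-→d9:-→d10:-→d11:-→d12:H3→d13:-→d14:-→d15:-→d16:-→d17:-→d18:-→d19:-→d20:-→d21:-→d22:-→d23:-→d24:H3→d25:-→d26:-→d27:-→d28:H0  best=H0
  del 135.165.71.32/28 (clear depth 28)
  del 0.0.0.0/0 (clear depth 0)
  + 243.26.0.0/16 (H3) depth=16
  + 135.160.0.0/12 (H2) depth=12
  ? 214.70.20.115  path d0:-→d1:-→d2:-  best=no-route
  + 243.16.0.0/12 (H1) depth=12
  ? 243.26.235.62  path d0:-→d1:-→d2:-→d3:-→d4:-→d5:-→d6:-→d7:-→d8:-→d9:-→d10:-→d11:-→d12:H1→d13:-→d14:H3→d15:-→d16:H3→d17:-→d18:-→d19:-→d20:-→d21:-→d22:-→d23:-→d24:-→d25:H2→d26:-→d27:-→d28:-→d29:-→d30:-→d31:-→d32:H1  best=H1

== LOOKUPS ==
["H3","H2","no-route","H0","H2","H0","H3","H3","H3","H0","H0","no-route","H1"]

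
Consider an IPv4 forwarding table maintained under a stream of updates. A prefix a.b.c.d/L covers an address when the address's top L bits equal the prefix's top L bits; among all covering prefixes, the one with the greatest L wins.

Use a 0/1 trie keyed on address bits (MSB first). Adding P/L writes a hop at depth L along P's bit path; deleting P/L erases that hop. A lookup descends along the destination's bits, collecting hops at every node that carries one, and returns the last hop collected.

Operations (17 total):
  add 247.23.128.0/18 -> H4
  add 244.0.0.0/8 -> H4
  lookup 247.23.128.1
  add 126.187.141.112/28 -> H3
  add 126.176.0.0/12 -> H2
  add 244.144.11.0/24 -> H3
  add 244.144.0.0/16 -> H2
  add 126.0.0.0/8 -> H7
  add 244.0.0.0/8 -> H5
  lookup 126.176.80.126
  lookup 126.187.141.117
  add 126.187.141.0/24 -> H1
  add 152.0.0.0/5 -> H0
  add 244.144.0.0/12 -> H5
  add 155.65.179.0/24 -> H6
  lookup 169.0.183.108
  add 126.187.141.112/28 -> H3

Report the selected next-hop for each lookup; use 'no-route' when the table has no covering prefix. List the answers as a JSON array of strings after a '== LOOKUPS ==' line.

Apply in order:
  + 247.23.128.0/18 (H4) depth=18
  + 244.0.0.0/8 (H4) depth=8
  ? 247.23.128.1  path d0:-→d1:-→d2:-→d3:-→d4:-→d5:-→d6:-→d7:-→d8:-→d9:-→d10:-→d11:-→d12:-→d13:-→d14:-→d15:-→d16:-→d17:-→d18:H4  best=H4
  + 126.187.141.112/28 (H3) depth=28
  + 126.176.0.0/12 (H2) depth=12
  + 244.144.11.0/24 (H3) depth=24
  + 244.144.0.0/16 (H2) depth=16
  + 126.0.0.0/8 (H7) depth=8
  + 244.0.0.0/8 (H5) depth=8
  ? 126.176.80.126  path d0:-→d1:-→d2:-→d3:-→d4:-→d5:-→d6:-→d7:-→d8:H7→d9:-→d10:-→d11:-→d12:H2  best=H2
  ? 126.187.141.117  path d0:-→d1:-→d2:-→d3:-→d4:-→d5:-→d6:-→d7:-→d8:H7→d9:-→d10:-→d11:-→d12:H2→d13:-→d14:-→d15:-→d16:-→d17:-→d18:-→d19:-→d20:-→d21:-→d22:-→d23:-→d24:-→d25:-→d26:-→d27:-→d28:H3  best=H3
  + 126.187.141.0/24 (H1) depth=24
  + 152.0.0.0/5 (H0) depth=5
  + 244.144.0.0/12 (H5) depth=12
  + 155.65.179.0/24 (H6) depth=24
  ? 169.0.183.108  path d0:-→d1:-→d2:-  best=no-route
  + 126.187.141.112/28 (H3) depth=28

== LOOKUPS ==
["H4","H2","H3","no-route"]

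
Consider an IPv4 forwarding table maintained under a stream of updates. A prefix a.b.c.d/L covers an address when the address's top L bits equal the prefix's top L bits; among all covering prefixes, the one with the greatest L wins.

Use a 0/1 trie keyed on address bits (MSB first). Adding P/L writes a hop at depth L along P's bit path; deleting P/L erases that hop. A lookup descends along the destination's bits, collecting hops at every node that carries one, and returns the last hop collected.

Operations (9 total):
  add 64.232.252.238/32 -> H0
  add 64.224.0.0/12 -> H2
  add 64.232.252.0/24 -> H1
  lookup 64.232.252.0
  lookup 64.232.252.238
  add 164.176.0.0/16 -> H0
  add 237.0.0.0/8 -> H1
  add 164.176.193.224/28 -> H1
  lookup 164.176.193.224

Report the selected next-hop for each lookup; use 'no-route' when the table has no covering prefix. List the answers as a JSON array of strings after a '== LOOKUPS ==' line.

Trace:
  + 64.232.252.238/32 (H0) depth=32
  + 64.224.0.0/12 (H2) depth=12
  + 64.232.252.0/24 (H1) depth=24
  lookup 64.232.252.0: bits 010000001110100011111100 walk d0:-→d1:-→d2:-→d3:-→d4:-→d5:-→d6:-→d7:-→d8:-→d9:-→d10:-→d11:-→d12:H2→d13:-→d14:-→d15:-→d16:-→d17:-→d18:-→d19:-→d20:-→d21:-→d22:-→d23:-→d24:H1 -> H1
  lookup 64.232.252.238: bits 01000000111010001111110011101110 walk d0:-→d1:-→d2:-→d3:-→d4:-→d5:-→d6:-→d7:-→d8:-→d9:-→d10:-→d11:-→d12:H2→d13:-→d14:-→d15:-→d16:-→d17:-→d18:-→d19:-→d20:-→d21:-→d22:-→d23:-→d24:H1→d25:-→d26:-→d27:-→d28:-→d29:-→d30:-→d31:-→d32:H0 -> H0
  + 164.176.0.0/16 (H0) depth=16
  + 237.0.0.0/8 (H1) depth=8
  + 164.176.193.224/28 (H1) depth=28
  lookup 164.176.193.224: bits 1010010010110000110000011110 walk d0:-→d1:-→d2:-→d3:-→d4:-→d5:-→d6:-→d7:-→d8:-→d9:-→d10:-→d11:-→d12:-→d13:-→d14:-→d15:-→d16:H0→d17:-→d18:-→d19:-→d20:-→d21:-→d22:-→d23:-→d24:-→d25:-→d26:-→d27:-→d28:H1 -> H1

== LOOKUPS ==
["H1","H0","H1"]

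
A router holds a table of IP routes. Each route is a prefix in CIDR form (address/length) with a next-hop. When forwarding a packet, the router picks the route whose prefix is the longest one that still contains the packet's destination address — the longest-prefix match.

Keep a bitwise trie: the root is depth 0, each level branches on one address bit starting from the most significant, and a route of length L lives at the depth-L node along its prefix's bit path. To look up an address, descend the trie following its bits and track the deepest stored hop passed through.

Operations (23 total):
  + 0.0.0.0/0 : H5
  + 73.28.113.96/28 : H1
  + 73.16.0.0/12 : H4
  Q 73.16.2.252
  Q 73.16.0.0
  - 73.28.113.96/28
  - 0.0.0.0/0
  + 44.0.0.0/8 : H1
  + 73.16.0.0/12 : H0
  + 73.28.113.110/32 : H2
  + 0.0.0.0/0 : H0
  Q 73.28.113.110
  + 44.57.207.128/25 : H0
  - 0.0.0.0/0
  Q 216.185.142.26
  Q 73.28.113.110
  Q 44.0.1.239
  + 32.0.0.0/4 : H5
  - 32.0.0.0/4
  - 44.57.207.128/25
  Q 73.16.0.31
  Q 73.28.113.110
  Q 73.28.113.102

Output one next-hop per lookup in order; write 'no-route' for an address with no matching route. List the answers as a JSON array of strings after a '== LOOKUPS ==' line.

Apply in order:
  + 0.0.0.0/0 (H5) depth=0
  + 73.28.113.96/28 (H1) depth=28
  + 73.16.0.0/12 (H4) depth=12
  lookup 73.16.2.252: bits 010010010001 walk d0:H5→d1:-→d2:-→d3:-→d4:-→d5:-→d6:-→d7:-→d8:-→d9:-→d10:-→d11:-→d12:H4 -> H4
  lookup 73.16.0.0: bits 010010010001 walk d0:H5→d1:-→d2:-→d3:-→d4:-→d5:-→d6:-→d7:-→d8:-→d9:-→d10:-→d11:-→d12:H4 -> H4
  del 73.28.113.96/28 (clear depth 28)
  del 0.0.0.0/0 (clear depth 0)
  + 44.0.0.0/8 (H1) depth=8
  + 73.16.0.0/12 (H0) depth=12
  + 73.28.113.110/32 (H2) depth=32
  + 0.0.0.0/0 (H0) depth=0
  lookup 73.28.113.110: bits 01001001000111000111000101101110 walk d0:H0→d1:-→d2:-→d3:-→d4:-→d5:-→d6:-→d7:-→d8:-→d9:-→d10:-→d11:-→d12:H0→d13:-→d14:-→d15:-→d16:-→d17:-→d18:-→d19:-→d20:-→d21:-→d22:-→d23:-→d24:-→d25:-→d26:-→d27:-→d28:-→d29:-→d30:-→d31:-→d32:H2 -> H2
  + 44.57.207.128/25 (H0) depth=25
  del 0.0.0.0/0 (clear depth 0)
  lookup 216.185.142.26: bits ε walk d0:- -> no-route
  lookup 73.28.113.110: bits 01001001000111000111000101101110 walk d0:-→d1:-→d2:-→d3:-→d4:-→d5:-→d6:-→d7:-→d8:-→d9:-→d10:-→d11:-→d12:H0→d13:-→d14:-→d15:-→d16:-→d17:-→d18:-→d19:-→d20:-→d21:-→d22:-→d23:-→d24:-→d25:-→d26:-→d27:-→d28:-→d29:-→d30:-→d31:-→d32:H2 -> H2
  lookup 44.0.1.239: bits 0010110000 walk d0:-→d1:-→d2:-→d3:-→d4:-→d5:-→d6:-→d7:-→d8:H1→d9:-→d10:- -> H1
  + 32.0.0.0/4 (H5) depth=4
  del 32.0.0.0/4 (clear depth 4)
  del 44.57.207.128/25 (clear depth 25)
  lookup 73.16.0.31: bits 010010010001 walk d0:-→d1:-→d2:-→d3:-→d4:-→d5:-→d6:-→d7:-→d8:-→d9:-→d10:-→d11:-→d12:H0 -> H0
  lookup 73.28.113.110: bits 01001001000111000111000101101110 walk d0:-→d1:-→d2:-→d3:-→d4:-→d5:-→d6:-→d7:-→d8:-→d9:-→d10:-→d11:-→d12:H0→d13:-→d14:-→d15:-→d16:-→d17:-→d18:-→d19:-→d20:-→d21:-→d22:-→d23:-→d24:-→d25:-→d26:-→d27:-→d28:-→d29:-→d30:-→d31:-→d32:H2 -> H2
  lookup 73.28.113.102: bits 0100100100011100011100010110 walk d0:-→d1:-→d2:-→d3:-→d4:-→d5:-→d6:-→d7:-→d8:-→d9:-→d10:-→d11:-→d12:H0→d13:-→d14:-→d15:-→d16:-→d17:-→d18:-→d19:-→d20:-→d21:-→d22:-→d23:-→d24:-→d25:-→d26:-→d27:-→d28:- -> H0

== LOOKUPS ==
["H4","H4","H2","no-route","H2","H1","H0","H2","H0"]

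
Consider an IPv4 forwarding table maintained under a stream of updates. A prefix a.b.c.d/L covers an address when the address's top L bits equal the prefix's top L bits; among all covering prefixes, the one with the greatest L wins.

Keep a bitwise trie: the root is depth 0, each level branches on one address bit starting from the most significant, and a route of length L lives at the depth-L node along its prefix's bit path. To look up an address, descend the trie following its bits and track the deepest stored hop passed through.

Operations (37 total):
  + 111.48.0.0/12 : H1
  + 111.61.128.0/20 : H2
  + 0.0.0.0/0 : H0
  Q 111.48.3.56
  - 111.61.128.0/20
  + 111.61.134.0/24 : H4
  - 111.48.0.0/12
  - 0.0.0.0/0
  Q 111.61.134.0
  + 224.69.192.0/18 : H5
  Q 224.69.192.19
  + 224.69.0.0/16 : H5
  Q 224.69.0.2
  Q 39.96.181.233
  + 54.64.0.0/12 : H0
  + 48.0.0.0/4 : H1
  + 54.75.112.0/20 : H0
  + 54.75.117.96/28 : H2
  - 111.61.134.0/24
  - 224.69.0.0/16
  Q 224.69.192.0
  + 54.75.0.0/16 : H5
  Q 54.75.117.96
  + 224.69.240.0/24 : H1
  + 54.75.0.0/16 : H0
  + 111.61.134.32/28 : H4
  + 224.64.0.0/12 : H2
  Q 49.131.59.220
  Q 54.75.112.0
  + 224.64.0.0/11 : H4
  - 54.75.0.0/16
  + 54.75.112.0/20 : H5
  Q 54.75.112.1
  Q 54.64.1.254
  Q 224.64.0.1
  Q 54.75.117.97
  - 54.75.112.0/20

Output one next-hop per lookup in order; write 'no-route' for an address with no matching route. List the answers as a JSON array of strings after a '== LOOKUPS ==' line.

Trace:
  + 111.48.0.0/12 (H1) depth=12
  + 111.61.128.0/20 (H2) depth=20
  + 0.0.0.0/0 (H0) depth=0
  lookup 111.48.3.56: bits 011011110011 walk d0:H0→d1:-→d2:-→d3:-→d4:-→d5:-→d6:-→d7:-→d8:-→d9:-→d10:-→d11:-→d12:H1 -> H1
  - 111.61.128.0/20 clear@20
  + 111.61.134.0/24 (H4) depth=24
  - 111.48.0.0/12 clear@12
  - 0.0.0.0/0 clear@0
  lookup 111.61.134.0: bits 011011110011110110000110 walk d0:-→d1:-→d2:-→d3:-→d4:-→d5:-→d6:-→d7:-→d8:-→d9:-→d10:-→d11:-→d12:-→d13:-→d14:-→d15:-→d16:-→d17:-→d18:-→d19:-→d20:-→d21:-→d22:-→d23:-→d24:H4 -> H4
  + 224.69.192.0/18 (H5) depth=18
  lookup 224.69.192.19: bits 111000000100010111 walk d0:-→d1:-→d2:-→d3:-→d4:-→d5:-→d6:-→d7:-→d8:-→d9:-→d10:-→d11:-→d12:-→d13:-→d14:-→d15:-→d16:-→d17:-→d18:H5 -> H5
  + 224.69.0.0/16 (H5) depth=16
  lookup 224.69.0.2: bits 1110000001000101 walk d0:-→d1:-→d2:-→d3:-→d4:-→d5:-→d6:-→d7:-→d8:-→d9:-→d10:-→d11:-→d12:-→d13:-→d14:-→d15:-→d16:H5 -> H5
  lookup 39.96.181.233: bits 0 walk d0:-→d1:- -> no-route
  + 54.64.0.0/12 (H0) depth=12
  + 48.0.0.0/4 (H1) depth=4
  + 54.75.112.0/20 (H0) depth=20
  + 54.75.117.96/28 (H2) depth=28
  - 111.61.134.0/24 clear@24
  - 224.69.0.0/16 clear@16
  lookup 224.69.192.0: bits 111000000100010111 walk d0:-→d1:-→d2:-→d3:-→d4:-→d5:-→d6:-→d7:-→d8:-→d9:-→d10:-→d11:-→d12:-→d13:-→d14:-→d15:-→d16:-→d17:-→d18:H5 -> H5
  + 54.75.0.0/16 (H5) depth=16
  lookup 54.75.117.96: bits 0011011001001011011101010110 walk d0:-→d1:-→d2:-→d3:-→d4:H1→d5:-→d6:-→d7:-→d8:-→d9:-→d10:-→d11:-→d12:H0→d13:-→d14:-→d15:-→d16:H5→d17:-→d18:-→d19:-→d20:H0→d21:-→d22:-→d23:-→d24:-→d25:-→d26:-→d27:-→d28:H2 -> H2
  + 224.69.240.0/24 (H1) depth=24
  + 54.75.0.0/16 (H0) depth=16
  + 111.61.134.32/28 (H4) depth=28
  + 224.64.0.0/12 (H2) depth=12
  lookup 49.131.59.220: bits 00110 walk d0:-→d1:-→d2:-→d3:-→d4:H1→d5:- -> H1
  lookup 54.75.112.0: bits 001101100100101101110 walk d0:-→d1:-→d2:-→d3:-→d4:H1→d5:-→d6:-→d7:-→d8:-→d9:-→d10:-→d11:-→d12:H0→d13:-→d14:-→d15:-→d16:H0→d17:-→d18:-→d19:-→d20:H0→d21:- -> H0
  + 224.64.0.0/11 (H4) depth=11
  - 54.75.0.0/16 clear@16
  + 54.75.112.0/20 (H5) depth=20
  lookup 54.75.112.1: bits 001101100100101101110 walk d0:-→d1:-→d2:-→d3:-→d4:H1→d5:-→d6:-→d7:-→d8:-→d9:-→d10:-→d11:-→d12:H0→d13:-→d14:-→d15:-→d16:-→d17:-→d18:-→d19:-→d20:H5→d21:- -> H5
  lookup 54.64.1.254: bits 001101100100 walk d0:-→d1:-→d2:-→d3:-→d4:H1→d5:-→d6:-→d7:-→d8:-→d9:-→d10:-→d11:-→d12:H0 -> H0
  lookup 224.64.0.1: bits 1110000001000 walk d0:-→d1:-→d2:-→d3:-→d4:-→d5:-→d6:-→d7:-→d8:-→d9:-→d10:-→d11:H4→d12:H2→d13:- -> H2
  lookup 54.75.117.97: bits 0011011001001011011101010110 walk d0:-→d1:-→d2:-→d3:-→d4:H1→d5:-→d6:-→d7:-→d8:-→d9:-→d10:-→d11:-→d12:H0→d13:-→d14:-→d15:-→d16:-→d17:-→d18:-→d19:-→d20:H5→d21:-→d22:-→d23:-→d24:-→d25:-→d26:-→d27:-→d28:H2 -> H2
  - 54.75.112.0/20 clear@20

== LOOKUPS ==
["H1","H4","H5","H5","no-route","H5","H2","H1","H0","H5","H0","H2","H2"]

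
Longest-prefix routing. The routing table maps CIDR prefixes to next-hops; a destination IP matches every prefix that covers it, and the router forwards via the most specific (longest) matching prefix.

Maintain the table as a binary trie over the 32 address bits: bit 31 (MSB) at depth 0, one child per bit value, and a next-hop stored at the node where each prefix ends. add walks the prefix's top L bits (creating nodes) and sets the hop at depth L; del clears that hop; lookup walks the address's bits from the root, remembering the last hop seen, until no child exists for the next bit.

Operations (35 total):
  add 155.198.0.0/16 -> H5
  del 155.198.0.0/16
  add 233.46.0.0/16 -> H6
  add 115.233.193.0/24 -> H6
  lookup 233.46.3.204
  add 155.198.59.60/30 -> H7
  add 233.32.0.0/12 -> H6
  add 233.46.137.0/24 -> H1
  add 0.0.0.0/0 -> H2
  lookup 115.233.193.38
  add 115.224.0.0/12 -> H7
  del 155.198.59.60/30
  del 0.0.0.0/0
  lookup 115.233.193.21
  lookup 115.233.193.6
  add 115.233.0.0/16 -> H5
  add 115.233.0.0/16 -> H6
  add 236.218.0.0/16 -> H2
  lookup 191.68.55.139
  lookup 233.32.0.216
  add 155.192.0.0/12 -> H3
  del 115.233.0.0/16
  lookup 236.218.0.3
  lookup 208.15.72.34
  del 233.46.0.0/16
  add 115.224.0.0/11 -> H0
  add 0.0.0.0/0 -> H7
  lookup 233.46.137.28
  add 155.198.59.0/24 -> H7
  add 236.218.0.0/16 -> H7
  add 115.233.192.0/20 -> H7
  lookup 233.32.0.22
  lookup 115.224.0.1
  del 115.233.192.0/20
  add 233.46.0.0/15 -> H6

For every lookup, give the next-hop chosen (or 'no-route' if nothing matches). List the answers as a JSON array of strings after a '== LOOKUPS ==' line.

Apply in order:
  + 155.198.0.0/16 (H5) depth=16
  - 155.198.0.0/16 clear@16
  + 233.46.0.0/16 (H6) depth=16
  + 115.233.193.0/24 (H6) depth=24
  Q 233.46.3.204: descend 1110100100101110 ; hops seen [H6] ; pick H6
  + 155.198.59.60/30 (H7) depth=30
  + 233.32.0.0/12 (H6) depth=12
  + 233.46.137.0/24 (H1) depth=24
  + 0.0.0.0/0 (H2) depth=0
  Q 115.233.193.38: descend 011100111110100111000001 ; hops seen [H2,H6] ; pick H6
  + 115.224.0.0/12 (H7) depth=12
  - 155.198.59.60/30 clear@30
  - 0.0.0.0/0 clear@0
  Q 115.233.193.21: descend 011100111110100111000001 ; hops seen [H7,H6] ; pick H6
  Q 115.233.193.6: descend 011100111110100111000001 ; hops seen [H7,H6] ; pick H6
  + 115.233.0.0/16 (H5) depth=16
  + 115.233.0.0/16 (H6) depth=16
  + 236.218.0.0/16 (H2) depth=16
  Q 191.68.55.139: descend 10 ; hops seen [∅] ; pick no-route
  Q 233.32.0.216: descend 111010010010 ; hops seen [H6] ; pick H6
  + 155.192.0.0/12 (H3) depth=12
  - 115.233.0.0/16 clear@16
  Q 236.218.0.3: descend 1110110011011010 ; hops seen [H2] ; pick H2
  Q 208.15.72.34: descend 11 ; hops seen [∅] ; pick no-route
  - 233.46.0.0/16 clear@16
  + 115.224.0.0/11 (H0) depth=11
  + 0.0.0.0/0 (H7) depth=0
  Q 233.46.137.28: descend 111010010010111010001001 ; hops seen [H7,H6,H1] ; pick H1
  + 155.198.59.0/24 (H7) depth=24
  + 236.218.0.0/16 (H7) depth=16
  + 115.233.192.0/20 (H7) depth=20
  Q 233.32.0.22: descend 111010010010 ; hops seen [H7,H6] ; pick H6
  Q 115.224.0.1: descend 011100111110 ; hops seen [H7,H0,H7] ; pick H7
  - 115.233.192.0/20 clear@20
  + 233.46.0.0/15 (H6) depth=15

== LOOKUPS ==
["H6","H6","H6","H6","no-route","H6","H2","no-route","H1","H6","H7"]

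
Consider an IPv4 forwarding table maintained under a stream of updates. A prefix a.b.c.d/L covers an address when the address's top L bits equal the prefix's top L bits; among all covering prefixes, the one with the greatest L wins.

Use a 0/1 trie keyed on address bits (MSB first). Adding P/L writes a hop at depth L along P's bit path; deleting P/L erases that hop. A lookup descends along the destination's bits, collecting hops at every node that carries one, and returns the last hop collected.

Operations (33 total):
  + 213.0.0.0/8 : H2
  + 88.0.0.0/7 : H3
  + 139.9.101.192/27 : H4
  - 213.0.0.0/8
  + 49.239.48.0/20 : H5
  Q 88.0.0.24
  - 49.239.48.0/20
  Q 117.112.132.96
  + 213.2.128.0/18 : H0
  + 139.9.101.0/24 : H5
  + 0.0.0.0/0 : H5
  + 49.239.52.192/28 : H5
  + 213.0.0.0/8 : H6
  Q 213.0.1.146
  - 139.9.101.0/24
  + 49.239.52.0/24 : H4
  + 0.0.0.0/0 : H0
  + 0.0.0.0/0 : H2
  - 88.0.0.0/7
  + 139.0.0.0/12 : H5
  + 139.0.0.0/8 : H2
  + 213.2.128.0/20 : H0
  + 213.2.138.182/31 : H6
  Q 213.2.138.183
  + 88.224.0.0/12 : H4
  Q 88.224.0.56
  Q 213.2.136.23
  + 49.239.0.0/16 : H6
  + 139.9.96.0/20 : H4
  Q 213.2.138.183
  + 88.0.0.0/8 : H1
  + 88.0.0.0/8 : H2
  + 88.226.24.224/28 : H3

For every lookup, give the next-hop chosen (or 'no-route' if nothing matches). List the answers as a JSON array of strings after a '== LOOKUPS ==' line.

Apply in order:
  add 213.0.0.0/8 -> H2 at depth 8
  add 88.0.0.0/7 -> H3 at depth 7
  add 139.9.101.192/27 -> H4 at depth 27
  - 213.0.0.0/8 clear@8
  add 49.239.48.0/20 -> H5 at depth 20
  ? 88.0.0.24  path d0:-→d1:-→d2:-→d3:-→d4:-→d5:-→d6:-→d7:H3  best=H3
  - 49.239.48.0/20 clear@20
  ? 117.112.132.96  path d0:-→d1:-→d2:-  best=no-route
  add 213.2.128.0/18 -> H0 at depth 18
  add 139.9.101.0/24 -> H5 at depth 24
  add 0.0.0.0/0 -> H5 at depth 0
  add 49.239.52.192/28 -> H5 at depth 28
  add 213.0.0.0/8 -> H6 at depth 8
  ? 213.0.1.146  path d0:H5→d1:-→d2:-→d3:-→d4:-→d5:-→d6:-→d7:-→d8:H6→d9:-→d10:-→d11:-→d12:-→d13:-→d14:-  best=H6
  - 139.9.101.0/24 clear@24
  add 49.239.52.0/24 -> H4 at depth 24
  add 0.0.0.0/0 -> H0 at depth 0
  add 0.0.0.0/0 -> H2 at depth 0
  - 88.0.0.0/7 clear@7
  add 139.0.0.0/12 -> H5 at depth 12
  add 139.0.0.0/8 -> H2 at depth 8
  add 213.2.128.0/20 -> H0 at depth 20
  add 213.2.138.182/31 -> H6 at depth 31
  ? 213.2.138.183  path d0:H2→d1:-→d2:-→d3:-→d4:-→d5:-→d6:-→d7:-→d8:H6→d9:-→d10:-→d11:-→d12:-→d13:-→d14:-→d15:-→d16:-→d17:-→d18:H0→d19:-→d20:H0→d21:-→d22:-→d23:-→d24:-→d25:-→d26:-→d27:-→d28:-→d29:-→d30:-→d31:H6  best=H6
  add 88.224.0.0/12 -> H4 at depth 12
  ? 88.224.0.56  path d0:H2→d1:-→d2:-→d3:-→d4:-→d5:-→d6:-→d7:-→d8:-→d9:-→d10:-→d11:-→d12:H4  best=H4
  ? 213.2.136.23  path d0:H2→d1:-→d2:-→d3:-→d4:-→d5:-→d6:-→d7:-→d8:H6→d9:-→d10:-→d11:-→d12:-→d13:-→d14:-→d15:-→d16:-→d17:-→d18:H0→d19:-→d20:H0→d21:-→d22:-  best=H0
  add 49.239.0.0/16 -> H6 at depth 16
  add 139.9.96.0/20 -> H4 at depth 20
  ? 213.2.138.183  path d0:H2→d1:-→d2:-→d3:-→d4:-→d5:-→d6:-→d7:-→d8:H6→d9:-→d10:-→d11:-→d12:-→d13:-→d14:-→d15:-→d16:-→d17:-→d18:H0→d19:-→d20:H0→d21:-→d22:-→d23:-→d24:-→d25:-→d26:-→d27:-→d28:-→d29:-→d30:-→d31:H6  best=H6
  add 88.0.0.0/8 -> H1 at depth 8
  add 88.0.0.0/8 -> H2 at depth 8
  add 88.226.24.224/28 -> H3 at depth 28

== LOOKUPS ==
["H3","no-route","H6","H6","H4","H0","H6"]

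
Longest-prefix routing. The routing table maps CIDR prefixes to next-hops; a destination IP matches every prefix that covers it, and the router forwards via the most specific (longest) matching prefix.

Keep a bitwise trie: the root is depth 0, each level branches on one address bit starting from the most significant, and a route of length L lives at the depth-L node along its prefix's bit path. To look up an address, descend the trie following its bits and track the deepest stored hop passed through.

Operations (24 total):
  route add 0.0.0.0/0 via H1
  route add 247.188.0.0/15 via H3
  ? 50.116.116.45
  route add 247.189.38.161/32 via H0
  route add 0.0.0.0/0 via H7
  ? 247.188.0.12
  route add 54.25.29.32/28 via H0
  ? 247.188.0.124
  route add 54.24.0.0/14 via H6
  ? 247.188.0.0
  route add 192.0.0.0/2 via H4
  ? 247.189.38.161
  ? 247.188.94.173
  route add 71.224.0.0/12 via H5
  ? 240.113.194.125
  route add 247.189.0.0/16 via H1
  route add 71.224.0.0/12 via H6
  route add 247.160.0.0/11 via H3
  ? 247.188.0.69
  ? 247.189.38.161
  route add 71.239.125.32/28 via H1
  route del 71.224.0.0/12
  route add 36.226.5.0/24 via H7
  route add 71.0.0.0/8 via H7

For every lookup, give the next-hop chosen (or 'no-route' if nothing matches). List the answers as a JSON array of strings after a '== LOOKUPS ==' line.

Apply in order:
  add 0.0.0.0/0 -> H1 at depth 0
  add 247.188.0.0/15 -> H3 at depth 15
  lookup 50.116.116.45: bits ε walk d0:H1 -> H1
  add 247.189.38.161/32 -> H0 at depth 32
  add 0.0.0.0/0 -> H7 at depth 0
  lookup 247.188.0.12: bits 111101111011110 walk d0:H7→d1:-→d2:-→d3:-→d4:-→d5:-→d6:-→d7:-→d8:-→d9:-→d10:-→d11:-→d12:-→d13:-→d14:-→d15:H3 -> H3
  add 54.25.29.32/28 -> H0 at depth 28
  lookup 247.188.0.124: bits 111101111011110 walk d0:H7→d1:-→d2:-→d3:-→d4:-→d5:-→d6:-→d7:-→d8:-→d9:-→d10:-→d11:-→d12:-→d13:-→d14:-→d15:H3 -> H3
  add 54.24.0.0/14 -> H6 at depth 14
  lookup 247.188.0.0: bits 111101111011110 walk d0:H7→d1:-→d2:-→d3:-→d4:-→d5:-→d6:-→d7:-→d8:-→d9:-→d10:-→d11:-→d12:-→d13:-→d14:-→d15:H3 -> H3
  add 192.0.0.0/2 -> H4 at depth 2
  lookup 247.189.38.161: bits 11110111101111010010011010100001 walk d0:H7→d1:-→d2:H4→d3:-→d4:-→d5:-→d6:-→d7:-→d8:-→d9:-→d10:-→d11:-→d12:-→d13:-→d14:-→d15:H3→d16:-→d17:-→d18:-→d19:-→d20:-→d21:-→d22:-→d23:-→d24:-→d25:-→d26:-→d27:-→d28:-→d29:-→d30:-→d31:-→d32:H0 -> H0
  lookup 247.188.94.173: bits 111101111011110 walk d0:H7→d1:-→d2:H4→d3:-→d4:-→d5:-→d6:-→d7:-→d8:-→d9:-→d10:-→d11:-→d12:-→d13:-→d14:-→d15:H3 -> H3
  add 71.224.0.0/12 -> H5 at depth 12
  lookup 240.113.194.125: bits 11110 walk d0:H7→d1:-→d2:H4→d3:-→d4:-→d5:- -> H4
  add 247.189.0.0/16 -> H1 at depth 16
  add 71.224.0.0/12 -> H6 at depth 12
  add 247.160.0.0/11 -> H3 at depth 11
  lookup 247.188.0.69: bits 111101111011110 walk d0:H7→d1:-→d2:H4→d3:-→d4:-→d5:-→d6:-→d7:-→d8:-→d9:-→d10:-→d11:H3→d12:-→d13:-→d14:-→d15:H3 -> H3
  lookup 247.189.38.161: bits 11110111101111010010011010100001 walk d0:H7→d1:-→d2:H4→d3:-→d4:-→d5:-→d6:-→d7:-→d8:-→d9:-→d10:-→d11:H3→d12:-→d13:-→d14:-→d15:H3→d16:H1→d17:-→d18:-→d19:-→d20:-→d21:-→d22:-→d23:-→d24:-→d25:-→d26:-→d27:-→d28:-→d29:-→d30:-→d31:-→d32:H0 -> H0
  add 71.239.125.32/28 -> H1 at depth 28
  - 71.224.0.0/12 clear@12
  add 36.226.5.0/24 -> H7 at depth 24
  add 71.0.0.0/8 -> H7 at depth 8

== LOOKUPS ==
["H1","H3","H3","H3","H0","H3","H4","H3","H0"]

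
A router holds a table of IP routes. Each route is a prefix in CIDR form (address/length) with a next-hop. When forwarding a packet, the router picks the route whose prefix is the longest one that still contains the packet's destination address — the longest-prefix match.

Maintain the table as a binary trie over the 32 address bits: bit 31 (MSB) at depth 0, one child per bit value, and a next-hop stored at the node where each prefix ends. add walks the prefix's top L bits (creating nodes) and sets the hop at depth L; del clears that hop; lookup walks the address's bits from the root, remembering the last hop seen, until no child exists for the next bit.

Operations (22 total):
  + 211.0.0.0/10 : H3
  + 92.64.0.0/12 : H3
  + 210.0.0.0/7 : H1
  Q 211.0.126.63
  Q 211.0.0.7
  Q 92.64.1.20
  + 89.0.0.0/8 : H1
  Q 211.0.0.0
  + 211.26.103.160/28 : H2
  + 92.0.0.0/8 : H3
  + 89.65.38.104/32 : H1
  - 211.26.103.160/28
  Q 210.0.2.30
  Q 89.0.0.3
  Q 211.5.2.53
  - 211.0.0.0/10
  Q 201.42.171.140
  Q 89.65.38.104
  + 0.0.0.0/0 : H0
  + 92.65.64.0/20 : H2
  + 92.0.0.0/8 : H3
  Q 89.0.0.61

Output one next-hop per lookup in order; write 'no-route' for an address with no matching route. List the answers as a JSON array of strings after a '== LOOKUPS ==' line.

Apply in order:
  + 211.0.0.0/10 (H3) depth=10
  + 92.64.0.0/12 (H3) depth=12
  + 210.0.0.0/7 (H1) depth=7
  lookup 211.0.126.63: bits 1101001100 walk d0:-→d1:-→d2:-→d3:-→d4:-→d5:-→d6:-→d7:H1→d8:-→d9:-→d10:H3 -> H3
  lookup 211.0.0.7: bits 1101001100 walk d0:-→d1:-→d2:-→d3:-→d4:-→d5:-→d6:-→d7:H1→d8:-→d9:-→d10:H3 -> H3
  lookup 92.64.1.20: bits 010111000100 walk d0:-→d1:-→d2:-→d3:-→d4:-→d5:-→d6:-→d7:-→d8:-→d9:-→d10:-→d11:-→d12:H3 -> H3
  + 89.0.0.0/8 (H1) depth=8
  lookup 211.0.0.0: bits 1101001100 walk d0:-→d1:-→d2:-→d3:-→d4:-→d5:-→d6:-→d7:H1→d8:-→d9:-→d10:H3 -> H3
  + 211.26.103.160/28 (H2) depth=28
  + 92.0.0.0/8 (H3) depth=8
  + 89.65.38.104/32 (H1) depth=32
  - 211.26.103.160/28 clear@28
  lookup 210.0.2.30: bits 1101001 walk d0:-→d1:-→d2:-→d3:-→d4:-→d5:-→d6:-→d7:H1 -> H1
  lookup 89.0.0.3: bits 010110010 walk d0:-→d1:-→d2:-→d3:-→d4:-→d5:-→d6:-→d7:-→d8:H1→d9:- -> H1
  lookup 211.5.2.53: bits 11010011000 walk d0:-→d1:-→d2:-→d3:-→d4:-→d5:-→d6:-→d7:H1→d8:-→d9:-→d10:H3→d11:- -> H3
  - 211.0.0.0/10 clear@10
  lookup 201.42.171.140: bits 110 walk d0:-→d1:-→d2:-→d3:- -> no-route
  lookup 89.65.38.104: bits 01011001010000010010011001101000 walk d0:-→d1:-→d2:-→d3:-→d4:-→d5:-→d6:-→d7:-→d8:H1→d9:-→d10:-→d11:-→d12:-→d13:-→d14:-→d15:-→d16:-→d17:-→d18:-→d19:-→d20:-→d21:-→d22:-→d23:-→d24:-→d25:-→d26:-→d27:-→d28:-→d29:-→d30:-→d31:-→d32:H1 -> H1
  + 0.0.0.0/0 (H0) depth=0
  + 92.65.64.0/20 (H2) depth=20
  + 92.0.0.0/8 (H3) depth=8
  lookup 89.0.0.61: bits 010110010 walk d0:H0→d1:-→d2:-→d3:-→d4:-→d5:-→d6:-→d7:-→d8:H1→d9:- -> H1

== LOOKUPS ==
["H3","H3","H3","H3","H1","H1","H3","no-route","H1","H1"]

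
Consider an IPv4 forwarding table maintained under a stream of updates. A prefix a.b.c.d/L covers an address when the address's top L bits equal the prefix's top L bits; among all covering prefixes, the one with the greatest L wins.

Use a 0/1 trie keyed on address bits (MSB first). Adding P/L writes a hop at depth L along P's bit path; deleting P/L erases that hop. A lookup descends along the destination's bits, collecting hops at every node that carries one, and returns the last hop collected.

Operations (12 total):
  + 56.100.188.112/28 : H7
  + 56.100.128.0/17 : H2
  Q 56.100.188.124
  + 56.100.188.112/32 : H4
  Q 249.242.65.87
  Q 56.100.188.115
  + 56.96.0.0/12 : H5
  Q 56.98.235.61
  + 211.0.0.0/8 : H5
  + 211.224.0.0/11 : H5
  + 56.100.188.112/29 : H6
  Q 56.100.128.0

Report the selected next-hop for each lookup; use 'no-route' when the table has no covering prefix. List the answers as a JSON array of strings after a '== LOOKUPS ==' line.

Apply in order:
  + 56.100.188.112/28 (H7) depth=28
  + 56.100.128.0/17 (H2) depth=17
  lookup 56.100.188.124: bits 0011100001100100101111000111 walk d0:-→d1:-→d2:-→d3:-→d4:-→d5:-→d6:-→d7:-→d8:-→d9:-→d10:-→d11:-→d12:-→d13:-→d14:-→d15:-→d16:-→d17:H2→d18:-→d19:-→d20:-→d21:-→d22:-→d23:-→d24:-→d25:-→d26:-→d27:-→d28:H7 -> H7
  + 56.100.188.112/32 (H4) depth=32
  lookup 249.242.65.87: bits ε walk d0:- -> no-route
  lookup 56.100.188.115: bits 001110000110010010111100011100 walk d0:-→d1:-→d2:-→d3:-→d4:-→d5:-→d6:-→d7:-→d8:-→d9:-→d10:-→d11:-→d12:-→d13:-→d14:-→d15:-→d16:-→d17:H2→d18:-→d19:-→d20:-→d21:-→d22:-→d23:-→d24:-→d25:-→d26:-→d27:-→d28:H7→d29:-→d30:- -> H7
  + 56.96.0.0/12 (H5) depth=12
  lookup 56.98.235.61: bits 0011100001100 walk d0:-→d1:-→d2:-→d3:-→d4:-→d5:-→d6:-→d7:-→d8:-→d9:-→d10:-→d11:-→d12:H5→d13:- -> H5
  + 211.0.0.0/8 (H5) depth=8
  + 211.224.0.0/11 (H5) depth=11
  + 56.100.188.112/29 (H6) depth=29
  lookup 56.100.128.0: bits 001110000110010010 walk d0:-→d1:-→d2:-→d3:-→d4:-→d5:-→d6:-→d7:-→d8:-→d9:-→d10:-→d11:-→d12:H5→d13:-→d14:-→d15:-→d16:-→d17:H2→d18:- -> H2

== LOOKUPS ==
["H7","no-route","H7","H5","H2"]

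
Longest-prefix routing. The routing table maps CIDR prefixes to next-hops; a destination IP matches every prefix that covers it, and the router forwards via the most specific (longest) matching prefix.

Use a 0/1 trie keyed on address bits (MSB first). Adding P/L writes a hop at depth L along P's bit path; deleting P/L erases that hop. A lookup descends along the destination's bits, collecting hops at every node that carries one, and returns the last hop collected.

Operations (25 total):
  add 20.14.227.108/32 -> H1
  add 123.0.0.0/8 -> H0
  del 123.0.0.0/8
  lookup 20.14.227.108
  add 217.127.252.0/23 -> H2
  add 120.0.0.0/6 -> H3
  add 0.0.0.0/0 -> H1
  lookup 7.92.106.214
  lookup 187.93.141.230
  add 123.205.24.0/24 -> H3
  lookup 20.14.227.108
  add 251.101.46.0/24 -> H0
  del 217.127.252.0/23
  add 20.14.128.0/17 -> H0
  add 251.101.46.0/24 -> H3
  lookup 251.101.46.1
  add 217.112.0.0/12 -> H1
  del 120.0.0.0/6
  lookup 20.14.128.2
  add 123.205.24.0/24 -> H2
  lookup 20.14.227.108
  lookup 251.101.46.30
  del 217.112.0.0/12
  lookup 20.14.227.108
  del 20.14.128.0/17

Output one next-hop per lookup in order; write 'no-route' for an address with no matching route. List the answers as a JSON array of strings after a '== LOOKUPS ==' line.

Process each operation:
  + 20.14.227.108/32 (H1) depth=32
  + 123.0.0.0/8 (H0) depth=8
  - 123.0.0.0/8 clear@8
  lookup 20.14.227.108: bits 00010100000011101110001101101100 walk d0:-→d1:-→d2:-→d3:-→d4:-→d5:-→d6:-→d7:-→d8:-→d9:-→d10:-→d11:-→d12:-→d13:-→d14:-→d15:-→d16:-→d17:-→d18:-→d19:-→d20:-→d21:-→d22:-→d23:-→d24:-→d25:-→d26:-→d27:-→d28:-→d29:-→d30:-→d31:-→d32:H1 -> H1
  + 217.127.252.0/23 (H2) depth=23
  + 120.0.0.0/6 (H3) depth=6
  + 0.0.0.0/0 (H1) depth=0
  lookup 7.92.106.214: bits 000 walk d0:H1→d1:-→d2:-→d3:- -> H1
  lookup 187.93.141.230: bits 1 walk d0:H1→d1:- -> H1
  + 123.205.24.0/24 (H3) depth=24
  lookup 20.14.227.108: bits 00010100000011101110001101101100 walk d0:H1→d1:-→d2:-→d3:-→d4:-→d5:-→d6:-→d7:-→d8:-→d9:-→d10:-→d11:-→d12:-→d13:-→d14:-→d15:-→d16:-→d17:-→d18:-→d19:-→d20:-→d21:-→d22:-→d23:-→d24:-→d25:-→d26:-→d27:-→d28:-→d29:-→d30:-→d31:-→d32:H1 -> H1
  + 251.101.46.0/24 (H0) depth=24
  - 217.127.252.0/23 clear@23
  + 20.14.128.0/17 (H0) depth=17
  + 251.101.46.0/24 (H3) depth=24
  lookup 251.101.46.1: bits 111110110110010100101110 walk d0:H1→d1:-→d2:-→d3:-→d4:-→d5:-→d6:-→d7:-→d8:-→d9:-→d10:-→d11:-→d12:-→d13:-→d14:-→d15:-→d16:-→d17:-→d18:-→d19:-→d20:-→d21:-→d22:-→d23:-→d24:H3 -> H3
  + 217.112.0.0/12 (H1) depth=12
  - 120.0.0.0/6 clear@6
  lookup 20.14.128.2: bits 00010100000011101 walk d0:H1→d1:-→d2:-→d3:-→d4:-→d5:-→d6:-→d7:-→d8:-→d9:-→d10:-→d11:-→d12:-→d13:-→d14:-→d15:-→d16:-→d17:H0 -> H0
  + 123.205.24.0/24 (H2) depth=24
  lookup 20.14.227.108: bits 00010100000011101110001101101100 walk d0:H1→d1:-→d2:-→d3:-→d4:-→d5:-→d6:-→d7:-→d8:-→d9:-→d10:-→d11:-→d12:-→d13:-→d14:-→d15:-→d16:-→d17:H0→d18:-→d19:-→d20:-→d21:-→d22:-→d23:-→d24:-→d25:-→d26:-→d27:-→d28:-→d29:-→d30:-→d31:-→d32:H1 -> H1
  lookup 251.101.46.30: bits 111110110110010100101110 walk d0:H1→d1:-→d2:-→d3:-→d4:-→d5:-→d6:-→d7:-→d8:-→d9:-→d10:-→d11:-→d12:-→d13:-→d14:-→d15:-→d16:-→d17:-→d18:-→d19:-→d20:-→d21:-→d22:-→d23:-→d24:H3 -> H3
  - 217.112.0.0/12 clear@12
  lookup 20.14.227.108: bits 00010100000011101110001101101100 walk d0:H1→d1:-→d2:-→d3:-→d4:-→d5:-→d6:-→d7:-→d8:-→d9:-→d10:-→d11:-→d12:-→d13:-→d14:-→d15:-→d16:-→d17:H0→d18:-→d19:-→d20:-→d21:-→d22:-→d23:-→d24:-→d25:-→d26:-→d27:-→d28:-→d29:-→d30:-→d31:-→d32:H1 -> H1
  - 20.14.128.0/17 clear@17

== LOOKUPS ==
["H1","H1","H1","H1","H3","H0","H1","H3","H1"]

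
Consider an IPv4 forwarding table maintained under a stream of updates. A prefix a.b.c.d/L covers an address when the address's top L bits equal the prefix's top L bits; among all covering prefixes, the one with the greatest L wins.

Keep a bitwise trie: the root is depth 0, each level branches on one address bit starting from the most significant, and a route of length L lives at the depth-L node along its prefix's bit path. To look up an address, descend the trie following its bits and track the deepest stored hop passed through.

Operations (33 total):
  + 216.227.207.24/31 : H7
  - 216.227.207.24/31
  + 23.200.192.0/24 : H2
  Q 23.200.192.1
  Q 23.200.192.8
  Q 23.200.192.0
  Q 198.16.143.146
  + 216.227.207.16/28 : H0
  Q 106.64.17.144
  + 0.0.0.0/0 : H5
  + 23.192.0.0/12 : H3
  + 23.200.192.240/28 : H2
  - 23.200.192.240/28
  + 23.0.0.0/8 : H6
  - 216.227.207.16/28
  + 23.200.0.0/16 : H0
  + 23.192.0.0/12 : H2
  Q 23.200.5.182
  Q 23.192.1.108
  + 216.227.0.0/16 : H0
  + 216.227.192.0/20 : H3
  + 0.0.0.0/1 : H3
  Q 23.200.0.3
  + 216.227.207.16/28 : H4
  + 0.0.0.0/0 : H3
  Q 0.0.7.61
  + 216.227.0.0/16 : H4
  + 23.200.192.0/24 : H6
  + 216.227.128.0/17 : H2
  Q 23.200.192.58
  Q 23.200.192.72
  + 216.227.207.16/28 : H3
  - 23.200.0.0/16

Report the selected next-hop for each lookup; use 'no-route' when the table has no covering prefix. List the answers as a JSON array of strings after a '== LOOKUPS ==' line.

Trace:
  add 216.227.207.24/31 -> H7 at depth 31
  del 216.227.207.24/31 (clear depth 31)
  add 23.200.192.0/24 -> H2 at depth 24
  lookup 23.200.192.1: bits 000101111100100011000000 walk d0:-→d1:-→d2:-→d3:-→d4:-→d5:-→d6:-→d7:-→d8:-→d9:-→d10:-→d11:-→d12:-→d13:-→d14:-→d15:-→d16:-→d17:-→d18:-→d19:-→d20:-→d21:-→d22:-→d23:-→d24:H2 -> H2
  lookup 23.200.192.8: bits 000101111100100011000000 walk d0:-→d1:-→d2:-→d3:-→d4:-→d5:-→d6:-→d7:-→d8:-→d9:-→d10:-→d11:-→d12:-→d13:-→d14:-→d15:-→d16:-→d17:-→d18:-→d19:-→d20:-→d21:-→d22:-→d23:-→d24:H2 -> H2
  lookup 23.200.192.0: bits 000101111100100011000000 walk d0:-→d1:-→d2:-→d3:-→d4:-→d5:-→d6:-→d7:-→d8:-→d9:-→d10:-→d11:-→d12:-→d13:-→d14:-→d15:-→d16:-→d17:-→d18:-→d19:-→d20:-→d21:-→d22:-→d23:-→d24:H2 -> H2
  lookup 198.16.143.146: bits 110 walk d0:-→d1:-→d2:-→d3:- -> no-route
  add 216.227.207.16/28 -> H0 at depth 28
  lookup 106.64.17.144: bits 0 walk d0:-→d1:- -> no-route
  add 0.0.0.0/0 -> H5 at depth 0
  add 23.192.0.0/12 -> H3 at depth 12
  add 23.200.192.240/28 -> H2 at depth 28
  del 23.200.192.240/28 (clear depth 28)
  add 23.0.0.0/8 -> H6 at depth 8
  del 216.227.207.16/28 (clear depth 28)
  add 23.200.0.0/16 -> H0 at depth 16
  add 23.192.0.0/12 -> H2 at depth 12
  lookup 23.200.5.182: bits 0001011111001000 walk d0:H5→d1:-→d2:-→d3:-→d4:-→d5:-→d6:-→d7:-→d8:H6→d9:-→d10:-→d11:-→d12:H2→d13:-→d14:-→d15:-→d16:H0 -> H0
  lookup 23.192.1.108: bits 000101111100 walk d0:H5→d1:-→d2:-→d3:-→d4:-→d5:-→d6:-→d7:-→d8:H6→d9:-→d10:-→d11:-→d12:H2 -> H2
  add 216.227.0.0/16 -> H0 at depth 16
  add 216.227.192.0/20 -> H3 at depth 20
  add 0.0.0.0/1 -> H3 at depth 1
  lookup 23.200.0.3: bits 0001011111001000 walk d0:H5→d1:H3→d2:-→d3:-→d4:-→d5:-→d6:-→d7:-→d8:H6→d9:-→d10:-→d11:-→d12:H2→d13:-→d14:-→d15:-→d16:H0 -> H0
  add 216.227.207.16/28 -> H4 at depth 28
  add 0.0.0.0/0 -> H3 at depth 0
  lookup 0.0.7.61: bits 000 walk d0:H3→d1:H3→d2:-→d3:- -> H3
  add 216.227.0.0/16 -> H4 at depth 16
  add 23.200.192.0/24 -> H6 at depth 24
  add 216.227.128.0/17 -> H2 at depth 17
  lookup 23.200.192.58: bits 000101111100100011000000 walk d0:H3→d1:H3→d2:-→d3:-→d4:-→d5:-→d6:-→d7:-→d8:H6→d9:-→d10:-→d11:-→d12:H2→d13:-→d14:-→d15:-→d16:H0→d17:-→d18:-→d19:-→d20:-→d21:-→d22:-→d23:-→d24:H6 -> H6
  lookup 23.200.192.72: bits 000101111100100011000000 walk d0:H3→d1:H3→d2:-→d3:-→d4:-→d5:-→d6:-→d7:-→d8:H6→d9:-→d10:-→d11:-→d12:H2→d13:-→d14:-→d15:-→d16:H0→d17:-→d18:-→d19:-→d20:-→d21:-→d22:-→d23:-→d24:H6 -> H6
  add 216.227.207.16/28 -> H3 at depth 28
  del 23.200.0.0/16 (clear depth 16)

== LOOKUPS ==
["H2","H2","H2","no-route","no-route","H0","H2","H0","H3","H6","H6"]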